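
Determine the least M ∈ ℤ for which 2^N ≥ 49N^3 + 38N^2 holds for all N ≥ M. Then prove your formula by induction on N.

M = 19

At N = 18: 262144 < 298080, so the inequality fails and M ≥ 19. We prove 2^N ≥ 49N^3 + 38N^2 for all N ≥ 19.
When N = 19: 2^N = 524288 and 49N^3 + 38N^2 = 349809, so 524288 ≥ 349809.
Suppose the result is true for N = m, so 2^m ≥ 49m^3 + 38m^2.
Then 2^(m + 1) = 2·(2^m) ≥ 2·(49m^3 + 38m^2).
Also, for m ≥ 19 we have 2·(49m^3 + 38m^2) ≥ 49(m+1)^3 + 38(m+1)^2, since 2·(49m^3 + 38m^2) − (49(m+1)^3 + 38(m+1)^2) = 49m^3 - 109m^2 - 223m - 87, which is nonnegative for all m ≥ 19.
Combining, 2^(m + 1) ≥ 49(m+1)^3 + 38(m+1)^2.
By induction, the statement is established for all N ≥ 19.
Hence the smallest such M is 19.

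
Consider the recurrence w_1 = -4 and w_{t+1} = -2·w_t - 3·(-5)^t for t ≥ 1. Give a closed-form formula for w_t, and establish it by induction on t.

Computing the first terms: w_1 = -4, w_2 = 23, w_3 = -121. This suggests w_t = (-2)^(t - 1) + (-5)^t.
When t = 1: the formula gives -4 = -4 = w_1.
Suppose the result is true for t = j, so w_j = (-2)^(j - 1) + (-5)^j.
Then w_{j+1} = -2·w_j - 3·(-5)^j = -2·((-2)^(j - 1) + (-5)^j) - 3·(-5)^j = (-2)^j + (-5)^(j + 1) = (-2)^((j+1) - 1) + (-5)^(j+1),
which is the claimed formula at t = j+1.
By the principle of mathematical induction, the result holds for all t ≥ 1.

w_t = (-2)^(t - 1) + (-5)^t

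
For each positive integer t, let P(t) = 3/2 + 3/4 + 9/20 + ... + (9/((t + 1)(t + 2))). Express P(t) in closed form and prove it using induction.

We claim P(t) = 9t/(2(t + 2)) for all t ≥ 1.
Base case (t = 1): P(1) = 3/2, and the closed form gives 3/2. They agree.
Inductive step: suppose the statement holds for some r ≥ 1, so P(r) = 9r/(2(r + 2)).
Then P(r+1) = P(r) + (9/((r + 2)(r + 3))) = (9r/(2(r + 2))) + (9/((r + 2)(r + 3))).
Simplifying, P(r+1) = 9(r + 1)/(2(r + 3)) = 9(r+1)/(2((r+1) + 2)),
which is the closed form with t = r+1.
This completes the induction.

P(t) = 9t/(2(t + 2))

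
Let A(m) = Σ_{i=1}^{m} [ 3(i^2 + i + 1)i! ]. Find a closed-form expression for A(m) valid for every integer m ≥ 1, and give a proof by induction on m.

We claim A(m) = (3m + 3)(m + 1)! - 3 for all m ≥ 1.
Base step (m = 1): A(1) = 9, and the closed form gives 9. They agree.
For the inductive step, assume it holds for an arbitrary i ≥ 1, so A(i) = (3i + 3)(i + 1)! - 3.
Then A(i+1) = A(i) + (3(i^2 + 3i + 3)(i + 1)!) = ((3i + 3)(i + 1)! - 3) + (3(i^2 + 3i + 3)(i + 1)!).
Simplifying, A(i+1) = (3(i+1) + 3)((i+1) + 1)! - 3,
which is the closed form with m = i+1.
By the principle of mathematical induction, the result holds for all m ≥ 1.

A(m) = (3m + 3)(m + 1)! - 3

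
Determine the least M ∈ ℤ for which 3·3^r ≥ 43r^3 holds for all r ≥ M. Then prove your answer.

M = 9

At r = 8: 19683 < 22016, so the inequality fails and M ≥ 9. We prove 3·3^r ≥ 43r^3 for all r ≥ 9.
For the base case r = 9: 3·3^r = 59049 and 43r^3 = 31347, so 59049 ≥ 31347.
Inductive step: assume the claim holds for r = i, so 3·3^i ≥ 43i^3.
Then 3·3^(i + 1) = 3·(3·3^i) ≥ 3·(43i^3).
Also, for i ≥ 9 we have 3·(43i^3) ≥ 43(i+1)^3, since 3 ≥ (1 + 1/i)^3 for all i ≥ 9.
Combining, 3·3^(i + 1) ≥ 43(i+1)^3.
By the principle of mathematical induction, the result holds for all r ≥ 9.
Hence the smallest such M is 9.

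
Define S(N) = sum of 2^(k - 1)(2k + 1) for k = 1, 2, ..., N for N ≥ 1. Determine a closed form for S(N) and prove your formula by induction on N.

S(N) = 2^N(2N - 1) + 1

We claim S(N) = 2^N(2N - 1) + 1 for all N ≥ 1.
Base step (N = 1): S(1) = 3, and the closed form gives 3. They agree.
Inductive step: assume the claim holds for N = k, so S(k) = 2^k(2k - 1) + 1.
Then S(k+1) = S(k) + (2^k(2k + 3)) = (2^k(2k - 1) + 1) + (2^k(2k + 3)).
Simplifying, S(k+1) = 2^(k + 1) + 2^(k + 2)k + 1 = 2^(k+1)(2(k+1) - 1) + 1,
which is the closed form with N = k+1.
This completes the induction.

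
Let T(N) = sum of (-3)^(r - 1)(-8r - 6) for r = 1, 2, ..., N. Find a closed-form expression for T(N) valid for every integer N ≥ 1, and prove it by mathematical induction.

We claim T(N) = 2(-3)^N(N + 1) - 2 for all N ≥ 1.
Base step (N = 1): T(1) = -14, and the closed form gives -14. They agree.
Suppose the result is true for N = r, so T(r) = 2(-3)^r(r + 1) - 2.
Then T(r+1) = T(r) + ((-3)^r(-8r - 14)) = (2(-3)^r(r + 1) - 2) + ((-3)^r(-8r - 14)).
Simplifying, T(r+1) = -6(-3)^r·r - 12(-3)^r - 2 = 2(-3)^(r+1)((r+1) + 1) - 2,
which is the closed form with N = r+1.
This completes the induction.

T(N) = 2(-3)^N(N + 1) - 2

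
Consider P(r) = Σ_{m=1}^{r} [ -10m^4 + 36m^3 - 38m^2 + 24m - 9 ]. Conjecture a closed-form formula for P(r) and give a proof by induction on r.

We claim P(r) = -r(2r^4 - 4r^3 - 2r^2 - 2r + 3) for all r ≥ 1.
Base case (r = 1): P(1) = 3, and the closed form gives 3. They agree.
For the inductive step, assume it holds for an arbitrary m ≥ 1, so P(m) = m(-2m^4 + 4m^3 + 2m^2 + 2m - 3).
Then P(m+1) = P(m) + (-10m^4 - 4m^3 + 10m^2 + 16m + 3) = (m(-2m^4 + 4m^3 + 2m^2 + 2m - 3)) + (-10m^4 - 4m^3 + 10m^2 + 16m + 3).
Simplifying, P(m+1) = -(m + 1)(2m^4 + 4m^3 - 2m^2 - 10m - 3) = -(m+1)(2(m+1)^4 - 4(m+1)^3 - 2(m+1)^2 - 2(m+1) + 3),
which is the closed form with r = m+1.
By the principle of mathematical induction, the result holds for all r ≥ 1.

P(r) = -r(2r^4 - 4r^3 - 2r^2 - 2r + 3)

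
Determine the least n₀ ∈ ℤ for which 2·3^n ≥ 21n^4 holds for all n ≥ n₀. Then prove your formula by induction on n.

n₀ = 11

At n = 10: 118098 < 210000, so the inequality fails and n₀ ≥ 11. We prove 2·3^n ≥ 21n^4 for all n ≥ 11.
When n = 11: 2·3^n = 354294 and 21n^4 = 307461, so 354294 ≥ 307461.
For the inductive step, assume it holds for an arbitrary p ≥ 11, so 2·3^p ≥ 21p^4.
Then 2·3^(p + 1) = 3·(2·3^p) ≥ 3·(21p^4).
Also, for p ≥ 11 we have 3·(21p^4) ≥ 21(p+1)^4, since 3 ≥ (1 + 1/p)^4 for all p ≥ 11.
Combining, 2·3^(p + 1) ≥ 21(p+1)^4.
This completes the induction.
Hence the smallest such n₀ is 11.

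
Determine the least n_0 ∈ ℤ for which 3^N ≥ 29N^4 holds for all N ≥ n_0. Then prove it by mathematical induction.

n_0 = 13

At N = 12: 531441 < 601344, so the inequality fails and n_0 ≥ 13. We prove 3^N ≥ 29N^4 for all N ≥ 13.
When N = 13: 3^N = 1594323 and 29N^4 = 828269, so 1594323 ≥ 828269.
Inductive step: suppose the statement holds for some r ≥ 13, so 3^r ≥ 29r^4.
Then 3^(r + 1) = 3·(3^r) ≥ 3·(29r^4).
Also, for r ≥ 13 we have 3·(29r^4) ≥ 29(r+1)^4, since 3 ≥ (1 + 1/r)^4 for all r ≥ 13.
Combining, 3^(r + 1) ≥ 29(r+1)^4.
By the principle of mathematical induction, the result holds for all N ≥ 13.
Hence the smallest such n_0 is 13.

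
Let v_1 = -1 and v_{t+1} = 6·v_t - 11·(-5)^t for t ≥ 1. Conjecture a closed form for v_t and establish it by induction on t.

v_t = (-5)^t + 4·6^(t - 1)

Computing the first terms: v_1 = -1, v_2 = 49, v_3 = 19. This suggests v_t = (-5)^t + 4·6^(t - 1).
When t = 1: the formula gives -1 = -1 = v_1.
Inductive step: assume the claim holds for t = r, so v_r = (-5)^r + 4·6^(r - 1).
Then v_{r+1} = 6·v_r - 11·(-5)^r = 6·((-5)^r + 4·6^(r - 1)) - 11·(-5)^r = (-5)^(r + 1) + 4·6^r = (-5)^(r+1) + 4·6^((r+1) - 1),
which is the claimed formula at t = r+1.
By induction, the statement is established for all t ≥ 1.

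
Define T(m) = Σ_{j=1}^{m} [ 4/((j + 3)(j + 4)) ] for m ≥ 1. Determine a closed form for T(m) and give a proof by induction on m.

T(m) = m/(m + 4)

We claim T(m) = m/(m + 4) for all m ≥ 1.
When m = 1: T(1) = 1/5, and the closed form gives 1/5. They agree.
For the inductive step, assume it holds for an arbitrary j ≥ 1, so T(j) = j/(j + 4).
Then T(j+1) = T(j) + (4/((j + 4)(j + 5))) = (j/(j + 4)) + (4/((j + 4)(j + 5))).
Simplifying, T(j+1) = (j + 1)/(j + 5) = (j+1)/((j+1) + 4),
which is the closed form with m = j+1.
By the principle of mathematical induction, the result holds for all m ≥ 1.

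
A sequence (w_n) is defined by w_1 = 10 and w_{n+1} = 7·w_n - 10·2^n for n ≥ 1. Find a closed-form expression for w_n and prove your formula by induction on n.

Computing the first terms: w_1 = 10, w_2 = 50, w_3 = 310. This suggests w_n = 2^(n + 1) + 6·7^(n - 1).
For the base case n = 1: the formula gives 10 = 10 = w_1.
Inductive step: assume the claim holds for n = i, so w_i = 2^(i + 1) + 6·7^(i - 1).
Then w_{i+1} = 7·w_i - 10·2^i = 7·(2^(i + 1) + 6·7^(i - 1)) - 10·2^i = 2^(i + 2) + 6·7^i = 2^((i+1) + 1) + 6·7^((i+1) - 1),
which is the claimed formula at n = i+1.
By induction, the statement is established for all n ≥ 1.

w_n = 2^(n + 1) + 6·7^(n - 1)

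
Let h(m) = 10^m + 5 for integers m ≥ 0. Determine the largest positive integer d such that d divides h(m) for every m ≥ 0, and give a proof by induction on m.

Computing the first values: h(0) = 6 and h(1) = 15; gcd(6, 15) = 3, so d ≤ 3.
We prove 3 | 10^m + 5 for all m ≥ 0 by induction on m.
Base case (m = 0): h(0) = 6 = 3·(2), so 3 | h(0).
For the inductive step, assume it holds for an arbitrary i ≥ 0, i.e. 3 | h(i). Then
h(i+1) = 10^(i+1) + 5 = 10·(10^i + 5) - 45 = 10·h(i) - 45. The first term is divisible by 3 by the inductive hypothesis, and -45 is divisible by 3. Hence 3 | h(i+1).
By induction, the statement is established for all m ≥ 0.
Therefore the largest such d is 3.

d = 3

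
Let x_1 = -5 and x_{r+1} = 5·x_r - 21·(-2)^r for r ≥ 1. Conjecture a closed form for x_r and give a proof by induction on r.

x_r = 3(-2)^r + 5^(r - 1)

Computing the first terms: x_1 = -5, x_2 = 17, x_3 = 1. This suggests x_r = 3(-2)^r + 5^(r - 1).
For the base case r = 1: the formula gives -5 = -5 = x_1.
Inductive step: suppose the statement holds for some p ≥ 1, so x_p = 3(-2)^p + 5^(p - 1).
Then x_{p+1} = 5·x_p - 21·(-2)^p = 5·(3(-2)^p + 5^(p - 1)) - 21·(-2)^p = 3(-2)^(p + 1) + 5^p = 3(-2)^(p+1) + 5^((p+1) - 1),
which is the claimed formula at r = p+1.
By the principle of mathematical induction, the result holds for all r ≥ 1.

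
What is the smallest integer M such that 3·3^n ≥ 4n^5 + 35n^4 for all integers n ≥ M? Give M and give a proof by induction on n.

At n = 12: 1594323 < 1721088, so the inequality fails and M ≥ 13. We prove 3·3^n ≥ 4n^5 + 35n^4 for all n ≥ 13.
Base step (n = 13): 3·3^n = 4782969 and 4n^5 + 35n^4 = 2484807, so 4782969 ≥ 2484807.
For the inductive step, assume it holds for an arbitrary m ≥ 13, so 3·3^m ≥ 4m^5 + 35m^4.
Then 3·3^(m + 1) = 3·(3·3^m) ≥ 3·(4m^5 + 35m^4).
Also, for m ≥ 13 we have 3·(4m^5 + 35m^4) ≥ 4(m+1)^5 + 35(m+1)^4, since 3·(4m^5 + 35m^4) − (4(m+1)^5 + 35(m+1)^4) = 8m^5 + 50m^4 - 180m^3 - 250m^2 - 160m - 39, which is nonnegative for all m ≥ 13.
Combining, 3·3^(m + 1) ≥ 4(m+1)^5 + 35(m+1)^4.
By the principle of mathematical induction, the result holds for all n ≥ 13.
Hence the smallest such M is 13.

M = 13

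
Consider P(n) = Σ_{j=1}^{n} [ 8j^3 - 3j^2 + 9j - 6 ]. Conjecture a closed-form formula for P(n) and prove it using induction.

P(n) = n(2n^3 + 3n^2 + 5n - 2)

We claim P(n) = n(2n^3 + 3n^2 + 5n - 2) for all n ≥ 1.
Base case (n = 1): P(1) = 8, and the closed form gives 8. They agree.
Inductive step: suppose the statement holds for some j ≥ 1, so P(j) = j(2j^3 + 3j^2 + 5j - 2).
Then P(j+1) = P(j) + (8j^3 + 21j^2 + 27j + 8) = (j(2j^3 + 3j^2 + 5j - 2)) + (8j^3 + 21j^2 + 27j + 8).
Simplifying, P(j+1) = (j + 1)(2j^3 + 9j^2 + 17j + 8) = (j+1)(2(j+1)^3 + 3(j+1)^2 + 5(j+1) - 2),
which is the closed form with n = j+1.
By induction, the statement is established for all n ≥ 1.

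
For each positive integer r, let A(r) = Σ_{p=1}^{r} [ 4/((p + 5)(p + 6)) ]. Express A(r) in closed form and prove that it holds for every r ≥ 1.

We claim A(r) = 2r/(3(r + 6)) for all r ≥ 1.
When r = 1: A(1) = 2/21, and the closed form gives 2/21. They agree.
Suppose the result is true for r = p, so A(p) = 2p/(3(p + 6)).
Then A(p+1) = A(p) + (4/((p + 6)(p + 7))) = (2p/(3(p + 6))) + (4/((p + 6)(p + 7))).
Simplifying, A(p+1) = 2(p + 1)/(3(p + 7)) = 2(p+1)/(3((p+1) + 6)),
which is the closed form with r = p+1.
This completes the induction.

A(r) = 2r/(3(r + 6))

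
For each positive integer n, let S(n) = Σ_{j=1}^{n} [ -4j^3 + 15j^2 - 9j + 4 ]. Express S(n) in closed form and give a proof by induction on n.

S(n) = -n(n^3 - 3n^2 - 2n - 2)

We claim S(n) = -n(n^3 - 3n^2 - 2n - 2) for all n ≥ 1.
When n = 1: S(1) = 6, and the closed form gives 6. They agree.
Inductive step: suppose the statement holds for some j ≥ 1, so S(j) = j(-j^3 + 3j^2 + 2j + 2).
Then S(j+1) = S(j) + (-4j^3 + 3j^2 + 9j + 6) = (j(-j^3 + 3j^2 + 2j + 2)) + (-4j^3 + 3j^2 + 9j + 6).
Simplifying, S(j+1) = -(j + 1)(j^3 - 5j - 6) = -(j+1)((j+1)^3 - 3(j+1)^2 - 2(j+1) - 2),
which is the closed form with n = j+1.
Hence, by induction on n, the claim holds for every n ≥ 1.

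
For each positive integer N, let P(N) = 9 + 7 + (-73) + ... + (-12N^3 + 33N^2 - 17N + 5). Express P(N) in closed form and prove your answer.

We claim P(N) = -N(3N^3 - 5N^2 - 5N - 2) for all N ≥ 1.
For the base case N = 1: P(1) = 9, and the closed form gives 9. They agree.
Inductive step: assume the claim holds for N = r, so P(r) = r(-3r^3 + 5r^2 + 5r + 2).
Then P(r+1) = P(r) + (-12r^3 - 3r^2 + 13r + 9) = (r(-3r^3 + 5r^2 + 5r + 2)) + (-12r^3 - 3r^2 + 13r + 9).
Simplifying, P(r+1) = -(r + 1)(3r^3 + 4r^2 - 6r - 9) = -(r+1)(3(r+1)^3 - 5(r+1)^2 - 5(r+1) - 2),
which is the closed form with N = r+1.
By the principle of mathematical induction, the result holds for all N ≥ 1.

P(N) = -N(3N^3 - 5N^2 - 5N - 2)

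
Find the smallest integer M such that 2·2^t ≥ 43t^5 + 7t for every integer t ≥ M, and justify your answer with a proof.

M = 29

At t = 28: 536870912 < 740046020, so the inequality fails and M ≥ 29. We prove 2·2^t ≥ 43t^5 + 7t for all t ≥ 29.
When t = 29: 2·2^t = 1073741824 and 43t^5 + 7t = 881979610, so 1073741824 ≥ 881979610.
Inductive step: assume the claim holds for t = i, so 2·2^i ≥ 43i^5 + 7i.
Then 2·2^(i + 1) = 2·(2·2^i) ≥ 2·(43i^5 + 7i).
Also, for i ≥ 29 we have 2·(43i^5 + 7i) ≥ 43(i+1)^5 + 7(i+1), since 2·(43i^5 + 7i) − (43(i+1)^5 + 7(i+1)) = 43i^5 - 215i^4 - 430i^3 - 430i^2 - 208i - 50, which is nonnegative for all i ≥ 29.
Combining, 2·2^(i + 1) ≥ 43(i+1)^5 + 7(i+1).
By the principle of mathematical induction, the result holds for all t ≥ 29.
Hence the smallest such M is 29.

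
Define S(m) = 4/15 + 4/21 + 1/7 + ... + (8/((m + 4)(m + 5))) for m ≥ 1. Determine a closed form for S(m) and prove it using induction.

S(m) = 8m/(5(m + 5))

We claim S(m) = 8m/(5(m + 5)) for all m ≥ 1.
For the base case m = 1: S(1) = 4/15, and the closed form gives 4/15. They agree.
Suppose the result is true for m = j, so S(j) = 8j/(5(j + 5)).
Then S(j+1) = S(j) + (8/((j + 5)(j + 6))) = (8j/(5(j + 5))) + (8/((j + 5)(j + 6))).
Simplifying, S(j+1) = 8(j + 1)/(5(j + 6)) = 8(j+1)/(5((j+1) + 5)),
which is the closed form with m = j+1.
Hence, by induction on m, the claim holds for every m ≥ 1.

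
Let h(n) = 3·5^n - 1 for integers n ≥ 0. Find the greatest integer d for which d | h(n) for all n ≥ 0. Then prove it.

Computing the first values: h(0) = 2 and h(1) = 14; gcd(2, 14) = 2, so d ≤ 2.
We prove 2 | 3·5^n - 1 for all n ≥ 0 by induction on n.
When n = 0: h(0) = 2 = 2·(1), so 2 | h(0).
Suppose the result is true for n = r, i.e. 2 | h(r). Then
h(r+1) = 3·5^(r+1) - 1 = 5·(3·5^r - 1) + 4 = 5·h(r) + 4. The first term is divisible by 2 by the inductive hypothesis, and 4 is divisible by 2. Hence 2 | h(r+1).
This completes the induction.
Therefore the largest such d is 2.

d = 2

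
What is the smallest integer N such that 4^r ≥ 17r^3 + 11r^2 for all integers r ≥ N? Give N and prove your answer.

At r = 5: 1024 < 2400, so the inequality fails and N ≥ 6. We prove 4^r ≥ 17r^3 + 11r^2 for all r ≥ 6.
Base case (r = 6): 4^r = 4096 and 17r^3 + 11r^2 = 4068, so 4096 ≥ 4068.
Inductive step: suppose the statement holds for some i ≥ 6, so 4^i ≥ 17i^3 + 11i^2.
Then 4^(i + 1) = 4·(4^i) ≥ 4·(17i^3 + 11i^2).
Also, for i ≥ 6 we have 4·(17i^3 + 11i^2) ≥ 17(i+1)^3 + 11(i+1)^2, since 4·(17i^3 + 11i^2) − (17(i+1)^3 + 11(i+1)^2) = 51i^3 - 18i^2 - 73i - 28, which is nonnegative for all i ≥ 6.
Combining, 4^(i + 1) ≥ 17(i+1)^3 + 11(i+1)^2.
This completes the induction.
Hence the smallest such N is 6.

N = 6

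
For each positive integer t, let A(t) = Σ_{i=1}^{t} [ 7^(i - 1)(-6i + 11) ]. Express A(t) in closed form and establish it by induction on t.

We claim A(t) = 7^t(-t + 2) - 2 for all t ≥ 1.
Base step (t = 1): A(1) = 5, and the closed form gives 5. They agree.
For the inductive step, assume it holds for an arbitrary i ≥ 1, so A(i) = 7^i(-i + 2) - 2.
Then A(i+1) = A(i) + (7^i(-6i + 5)) = (7^i(-i + 2) - 2) + (7^i(-6i + 5)).
Simplifying, A(i+1) = -7^(i + 1)i + 7^(i + 1) - 2 = 7^(i+1)(-(i+1) + 2) - 2,
which is the closed form with t = i+1.
By the principle of mathematical induction, the result holds for all t ≥ 1.

A(t) = 7^t(-t + 2) - 2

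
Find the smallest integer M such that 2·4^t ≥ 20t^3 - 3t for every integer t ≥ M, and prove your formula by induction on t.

M = 6

At t = 5: 2048 < 2485, so the inequality fails and M ≥ 6. We prove 2·4^t ≥ 20t^3 - 3t for all t ≥ 6.
Base case (t = 6): 2·4^t = 8192 and 20t^3 - 3t = 4302, so 8192 ≥ 4302.
Suppose the result is true for t = p, so 2·4^p ≥ 20p^3 - 3p.
Then 2·4^(p + 1) = 4·(2·4^p) ≥ 4·(20p^3 - 3p).
Also, for p ≥ 6 we have 4·(20p^3 - 3p) ≥ 20(p+1)^3 - 3(p+1), since 4·(20p^3 - 3p) − (20(p+1)^3 - 3(p+1)) = 60p^3 - 60p^2 - 69p - 17, which is nonnegative for all p ≥ 6.
Combining, 2·4^(p + 1) ≥ 20(p+1)^3 - 3(p+1).
By the principle of mathematical induction, the result holds for all t ≥ 6.
Hence the smallest such M is 6.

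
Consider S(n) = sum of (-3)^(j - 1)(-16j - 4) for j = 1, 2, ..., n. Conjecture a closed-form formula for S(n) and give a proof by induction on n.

S(n) = 2(-3)^n(2n + 1) - 2

We claim S(n) = 2(-3)^n(2n + 1) - 2 for all n ≥ 1.
Base case (n = 1): S(1) = -20, and the closed form gives -20. They agree.
Inductive step: assume the claim holds for n = j, so S(j) = 2(-3)^j(2j + 1) - 2.
Then S(j+1) = S(j) + ((-3)^j(-16j - 20)) = (2(-3)^j(2j + 1) - 2) + ((-3)^j(-16j - 20)).
Simplifying, S(j+1) = -12(-3)^j·j - 18(-3)^j - 2 = 2(-3)^(j+1)(2(j+1) + 1) - 2,
which is the closed form with n = j+1.
By induction, the statement is established for all n ≥ 1.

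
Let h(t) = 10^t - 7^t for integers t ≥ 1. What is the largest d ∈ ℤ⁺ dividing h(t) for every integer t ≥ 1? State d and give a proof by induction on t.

Computing the first values: h(1) = 3 and h(2) = 51; gcd(3, 51) = 3, so d ≤ 3.
We prove 3 | 10^t - 7^t for all t ≥ 1 by induction on t.
When t = 1: h(1) = 3 = 3·(1), so 3 | h(1).
Suppose the result is true for t = m, i.e. 3 | h(m). Then
10^{m+1} − 7^{m+1} = 10·10^m − 7·7^m = 10·(10^m − 7^m) + (3)·7^m. The first term is divisible by 3 by the inductive hypothesis, and the second term (3)·7^m is divisible by 3 since 3 | 3. Hence 3 | h(m+1).
By the principle of mathematical induction, the result holds for all t ≥ 1.
Therefore the largest such d is 3.

d = 3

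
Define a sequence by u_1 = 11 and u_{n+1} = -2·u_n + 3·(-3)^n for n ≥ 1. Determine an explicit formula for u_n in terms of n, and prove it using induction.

Computing the first terms: u_1 = 11, u_2 = -31, u_3 = 89. This suggests u_n = -(-2)^n + (-3)^(n + 1).
Base step (n = 1): the formula gives 11 = 11 = u_1.
Suppose the result is true for n = m, so u_m = -(-2)^m + (-3)^(m + 1).
Then u_{m+1} = -2·u_m + 3·(-3)^m = -2·(-(-2)^m + (-3)^(m + 1)) + 3·(-3)^m = -(-2)^(m + 1) + (-3)^(m + 2) = -(-2)^(m+1) + (-3)^((m+1) + 1),
which is the claimed formula at n = m+1.
By the principle of mathematical induction, the result holds for all n ≥ 1.

u_n = -(-2)^n + (-3)^(n + 1)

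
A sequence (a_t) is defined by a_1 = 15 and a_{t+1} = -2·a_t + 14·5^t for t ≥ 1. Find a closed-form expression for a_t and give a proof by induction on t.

a_t = 5(-2)^(t - 1) + 2·5^t

Computing the first terms: a_1 = 15, a_2 = 40, a_3 = 270. This suggests a_t = 5(-2)^(t - 1) + 2·5^t.
Base case (t = 1): the formula gives 15 = 15 = a_1.
For the inductive step, assume it holds for an arbitrary k ≥ 1, so a_k = 5(-2)^(k - 1) + 2·5^k.
Then a_{k+1} = -2·a_k + 14·5^k = -2·(5(-2)^(k - 1) + 2·5^k) + 14·5^k = 5(-2)^k + 2·5^(k + 1) = 5(-2)^((k+1) - 1) + 2·5^(k+1),
which is the claimed formula at t = k+1.
By the principle of mathematical induction, the result holds for all t ≥ 1.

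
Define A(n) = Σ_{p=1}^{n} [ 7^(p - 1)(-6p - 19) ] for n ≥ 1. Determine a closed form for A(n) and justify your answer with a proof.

A(n) = -7^n(n + 3) + 3

We claim A(n) = -7^n(n + 3) + 3 for all n ≥ 1.
Base case (n = 1): A(1) = -25, and the closed form gives -25. They agree.
Suppose the result is true for n = p, so A(p) = -7^p(p + 3) + 3.
Then A(p+1) = A(p) + (7^p(-6p - 25)) = (-7^p(p + 3) + 3) + (7^p(-6p - 25)).
Simplifying, A(p+1) = -7·7^p·p - 28·7^p + 3 = -7^(p+1)((p+1) + 3) + 3,
which is the closed form with n = p+1.
By induction, the statement is established for all n ≥ 1.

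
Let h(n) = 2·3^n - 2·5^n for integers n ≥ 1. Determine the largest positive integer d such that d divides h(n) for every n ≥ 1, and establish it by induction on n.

d = 4

Computing the first values: h(1) = -4 and h(2) = -32; gcd(-4, -32) = 4, so d ≤ 4.
We prove 4 | 2·3^n - 2·5^n for all n ≥ 1 by induction on n.
For the base case n = 1: h(1) = -4 = 4·(-1), so 4 | h(1).
For the inductive step, assume it holds for an arbitrary m ≥ 1, i.e. 4 | h(m). Then
h(m+1) − 5·h(m) = (2·3^(m+1) - 2·5^(m+1)) − 5·(2·3^m - 2·5^m) = (2)·3^m·(3 − 5) = (-4)·3^m. Since 4 | h(m) by the inductive hypothesis, 4 | 5·h(m); and 4 | -4 since -4 = 4·-1. Therefore 4 | h(m+1).
By the principle of mathematical induction, the result holds for all n ≥ 1.
Therefore the largest such d is 4.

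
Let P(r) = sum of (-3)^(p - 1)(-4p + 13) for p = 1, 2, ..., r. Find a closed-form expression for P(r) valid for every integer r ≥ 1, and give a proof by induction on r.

We claim P(r) = (-3)^r(r - 3) + 3 for all r ≥ 1.
Base step (r = 1): P(1) = 9, and the closed form gives 9. They agree.
Inductive step: assume the claim holds for r = p, so P(p) = (-3)^p(p - 3) + 3.
Then P(p+1) = P(p) + ((-3)^p(-4p + 9)) = ((-3)^p(p - 3) + 3) + ((-3)^p(-4p + 9)).
Simplifying, P(p+1) = -3(-3)^p·p + 6(-3)^p + 3 = (-3)^(p+1)((p+1) - 3) + 3,
which is the closed form with r = p+1.
This completes the induction.

P(r) = (-3)^r(r - 3) + 3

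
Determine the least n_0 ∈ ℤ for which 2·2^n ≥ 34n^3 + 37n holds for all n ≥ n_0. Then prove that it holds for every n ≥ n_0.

At n = 16: 131072 < 139856, so the inequality fails and n_0 ≥ 17. We prove 2·2^n ≥ 34n^3 + 37n for all n ≥ 17.
Base case (n = 17): 2·2^n = 262144 and 34n^3 + 37n = 167671, so 262144 ≥ 167671.
Inductive step: suppose the statement holds for some k ≥ 17, so 2·2^k ≥ 34k^3 + 37k.
Then 2·2^(k + 1) = 2·(2·2^k) ≥ 2·(34k^3 + 37k).
Also, for k ≥ 17 we have 2·(34k^3 + 37k) ≥ 34(k+1)^3 + 37(k+1), since 2·(34k^3 + 37k) − (34(k+1)^3 + 37(k+1)) = 34k^3 - 102k^2 - 65k - 71, which is nonnegative for all k ≥ 17.
Combining, 2·2^(k + 1) ≥ 34(k+1)^3 + 37(k+1).
By the principle of mathematical induction, the result holds for all n ≥ 17.
Hence the smallest such n_0 is 17.

n_0 = 17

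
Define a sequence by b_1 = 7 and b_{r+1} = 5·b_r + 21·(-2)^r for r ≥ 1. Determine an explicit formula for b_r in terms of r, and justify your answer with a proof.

b_r = -3(-2)^r + 5^(r - 1)

Computing the first terms: b_1 = 7, b_2 = -7, b_3 = 49. This suggests b_r = -3(-2)^r + 5^(r - 1).
Base case (r = 1): the formula gives 7 = 7 = b_1.
Inductive step: suppose the statement holds for some m ≥ 1, so b_m = -3(-2)^m + 5^(m - 1).
Then b_{m+1} = 5·b_m + 21·(-2)^m = 5·(-3(-2)^m + 5^(m - 1)) + 21·(-2)^m = -3(-2)^(m + 1) + 5^m = -3(-2)^(m+1) + 5^((m+1) - 1),
which is the claimed formula at r = m+1.
Hence, by induction on r, the claim holds for every r ≥ 1.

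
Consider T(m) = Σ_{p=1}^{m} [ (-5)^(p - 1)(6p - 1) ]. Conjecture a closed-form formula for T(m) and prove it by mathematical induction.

We claim T(m) = -(-5)^m·m for all m ≥ 1.
Base step (m = 1): T(1) = 5, and the closed form gives 5. They agree.
Suppose the result is true for m = p, so T(p) = -(-5)^p·p.
Then T(p+1) = T(p) + ((-5)^p(6p + 5)) = (-(-5)^p·p) + ((-5)^p(6p + 5)).
Simplifying, T(p+1) = 5(-5)^p(p + 1) = -(-5)^(p+1)·(p+1),
which is the closed form with m = p+1.
Hence, by induction on m, the claim holds for every m ≥ 1.

T(m) = -(-5)^m·m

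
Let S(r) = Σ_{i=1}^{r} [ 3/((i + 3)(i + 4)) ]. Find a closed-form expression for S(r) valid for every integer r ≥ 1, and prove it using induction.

S(r) = 3r/(4(r + 4))

We claim S(r) = 3r/(4(r + 4)) for all r ≥ 1.
For the base case r = 1: S(1) = 3/20, and the closed form gives 3/20. They agree.
For the inductive step, assume it holds for an arbitrary i ≥ 1, so S(i) = 3i/(4(i + 4)).
Then S(i+1) = S(i) + (3/((i + 4)(i + 5))) = (3i/(4(i + 4))) + (3/((i + 4)(i + 5))).
Simplifying, S(i+1) = 3(i + 1)/(4(i + 5)) = 3(i+1)/(4((i+1) + 4)),
which is the closed form with r = i+1.
Hence, by induction on r, the claim holds for every r ≥ 1.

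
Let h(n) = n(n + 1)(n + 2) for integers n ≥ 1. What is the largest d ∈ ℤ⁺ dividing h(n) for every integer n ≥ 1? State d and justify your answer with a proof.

d = 6

Computing the first values: h(1) = 6 and h(2) = 24; gcd(6, 24) = 6, so d ≤ 6.
We prove 6 | n(n + 1)(n + 2) for all n ≥ 1 by induction on n.
When n = 1: h(1) = 6 = 6·(1), so 6 | h(1).
Inductive step: suppose the statement holds for some m ≥ 1, i.e. 6 | h(m). Then
h(m+1) − h(m) = (m+1)·(m+2)·(m+3) − m·(m+1)·(m+2) = (m+1)·(m+2)·[(m+3) − m] = 3·(m+1)·(m+2). The product of 2 consecutive integers is divisible by (2)! = 2, so h(m+1) − h(m) is divisible by 3·2 = 6. By the inductive hypothesis 6 | h(m), hence 6 | h(m+1).
By the principle of mathematical induction, the result holds for all n ≥ 1.
Therefore the largest such d is 6.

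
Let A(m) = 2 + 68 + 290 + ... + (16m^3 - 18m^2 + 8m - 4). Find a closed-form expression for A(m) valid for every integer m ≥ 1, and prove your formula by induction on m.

A(m) = m(4m^3 + 2m^2 - m - 3)

We claim A(m) = m(4m^3 + 2m^2 - m - 3) for all m ≥ 1.
Base step (m = 1): A(1) = 2, and the closed form gives 2. They agree.
Suppose the result is true for m = i, so A(i) = i(4i^3 + 2i^2 - i - 3).
Then A(i+1) = A(i) + (16i^3 + 30i^2 + 20i + 2) = (i(4i^3 + 2i^2 - i - 3)) + (16i^3 + 30i^2 + 20i + 2).
Simplifying, A(i+1) = (i + 1)(4i^3 + 14i^2 + 15i + 2) = (i+1)(4(i+1)^3 + 2(i+1)^2 - (i+1) - 3),
which is the closed form with m = i+1.
By induction, the statement is established for all m ≥ 1.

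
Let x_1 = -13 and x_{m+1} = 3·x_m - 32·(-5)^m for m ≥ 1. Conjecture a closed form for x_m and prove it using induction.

Computing the first terms: x_1 = -13, x_2 = 121, x_3 = -437. This suggests x_m = 4(-5)^m + 7·3^(m - 1).
Base case (m = 1): the formula gives -13 = -13 = x_1.
For the inductive step, assume it holds for an arbitrary j ≥ 1, so x_j = 4(-5)^j + 7·3^(j - 1).
Then x_{j+1} = 3·x_j - 32·(-5)^j = 3·(4(-5)^j + 7·3^(j - 1)) - 32·(-5)^j = 4(-5)^(j + 1) + 7·3^j = 4(-5)^(j+1) + 7·3^((j+1) - 1),
which is the claimed formula at m = j+1.
By the principle of mathematical induction, the result holds for all m ≥ 1.

x_m = 4(-5)^m + 7·3^(m - 1)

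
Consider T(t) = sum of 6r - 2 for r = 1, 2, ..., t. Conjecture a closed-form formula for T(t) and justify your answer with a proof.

T(t) = t(3t + 1)

We claim T(t) = t(3t + 1) for all t ≥ 1.
When t = 1: T(1) = 4, and the closed form gives 4. They agree.
Inductive step: assume the claim holds for t = r, so T(r) = r(3r + 1).
Then T(r+1) = T(r) + (6r + 4) = (r(3r + 1)) + (6r + 4).
Simplifying, T(r+1) = (r + 1)(3r + 4) = (r+1)(3(r+1) + 1),
which is the closed form with t = r+1.
Hence, by induction on t, the claim holds for every t ≥ 1.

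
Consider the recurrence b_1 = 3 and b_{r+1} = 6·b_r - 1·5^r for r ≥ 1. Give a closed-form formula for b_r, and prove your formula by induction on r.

b_r = 5^r - 2·6^(r - 1)

Computing the first terms: b_1 = 3, b_2 = 13, b_3 = 53. This suggests b_r = 5^r - 2·6^(r - 1).
Base case (r = 1): the formula gives 3 = 3 = b_1.
For the inductive step, assume it holds for an arbitrary k ≥ 1, so b_k = 5^k - 2·6^(k - 1).
Then b_{k+1} = 6·b_k - 1·5^k = 6·(5^k - 2·6^(k - 1)) - 1·5^k = 5^(k + 1) - 2·6^k = 5^(k+1) - 2·6^((k+1) - 1),
which is the claimed formula at r = k+1.
By induction, the statement is established for all r ≥ 1.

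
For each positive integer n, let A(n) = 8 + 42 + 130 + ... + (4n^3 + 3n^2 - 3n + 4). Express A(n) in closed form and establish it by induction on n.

A(n) = n(n + 3)(n^2 + 1)

We claim A(n) = n(n + 3)(n^2 + 1) for all n ≥ 1.
Base case (n = 1): A(1) = 8, and the closed form gives 8. They agree.
Inductive step: assume the claim holds for n = j, so A(j) = j(j^3 + 3j^2 + j + 3).
Then A(j+1) = A(j) + (4j^3 + 15j^2 + 15j + 8) = (j(j^3 + 3j^2 + j + 3)) + (4j^3 + 15j^2 + 15j + 8).
Simplifying, A(j+1) = (j + 1)(j + 4)(j^2 + 2j + 2) = (j+1)((j+1) + 3)((j+1)^2 + 1),
which is the closed form with n = j+1.
By induction, the statement is established for all n ≥ 1.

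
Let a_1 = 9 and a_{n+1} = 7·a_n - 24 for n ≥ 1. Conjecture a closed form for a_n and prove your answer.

Computing the first terms: a_1 = 9, a_2 = 39, a_3 = 249. This suggests a_n = 5·7^(n - 1) + 4.
For the base case n = 1: the formula gives 9 = 9 = a_1.
Suppose the result is true for n = k, so a_k = 5·7^(k - 1) + 4.
Then a_{k+1} = 7·a_k - 24 = 7·(5·7^(k - 1) + 4) - 24 = 5·7^k + 4 = 5·7^((k+1) - 1) + 4,
which is the claimed formula at n = k+1.
By the principle of mathematical induction, the result holds for all n ≥ 1.

a_n = 5·7^(n - 1) + 4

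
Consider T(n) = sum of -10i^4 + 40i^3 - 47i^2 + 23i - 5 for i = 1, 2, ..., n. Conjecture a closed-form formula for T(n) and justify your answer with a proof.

T(n) = -n(2n^4 - 5n^3 - n^2 + 2n + 1)

We claim T(n) = -n(2n^4 - 5n^3 - n^2 + 2n + 1) for all n ≥ 1.
Base case (n = 1): T(1) = 1, and the closed form gives 1. They agree.
Suppose the result is true for n = i, so T(i) = i(-2i^4 + 5i^3 + i^2 - 2i - 1).
Then T(i+1) = T(i) + (-10i^4 + 13i^2 + 9i + 1) = (i(-2i^4 + 5i^3 + i^2 - 2i - 1)) + (-10i^4 + 13i^2 + 9i + 1).
Simplifying, T(i+1) = -(i + 1)(2i^4 + 3i^3 - 4i^2 - 7i - 1) = -(i+1)(2(i+1)^4 - 5(i+1)^3 - (i+1)^2 + 2(i+1) + 1),
which is the closed form with n = i+1.
This completes the induction.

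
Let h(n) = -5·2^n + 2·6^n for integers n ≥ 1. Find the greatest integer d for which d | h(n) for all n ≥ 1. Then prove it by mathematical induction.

Computing the first values: h(1) = 2 and h(2) = 52; gcd(2, 52) = 2, so d ≤ 2.
We prove 2 | -5·2^n + 2·6^n for all n ≥ 1 by induction on n.
Base step (n = 1): h(1) = 2 = 2·(1), so 2 | h(1).
Suppose the result is true for n = j, i.e. 2 | h(j). Then
h(j+1) − 6·h(j) = (-5·2^(j+1) + 2·6^(j+1)) − 6·(-5·2^j + 2·6^j) = (-5)·2^j·(2 − 6) = (20)·2^j. Since 2 | h(j) by the inductive hypothesis, 2 | 6·h(j); and 2 | 20 since 20 = 2·10. Therefore 2 | h(j+1).
This completes the induction.
Therefore the largest such d is 2.

d = 2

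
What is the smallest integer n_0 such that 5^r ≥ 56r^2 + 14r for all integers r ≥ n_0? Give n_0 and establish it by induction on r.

At r = 4: 625 < 952, so the inequality fails and n_0 ≥ 5. We prove 5^r ≥ 56r^2 + 14r for all r ≥ 5.
For the base case r = 5: 5^r = 3125 and 56r^2 + 14r = 1470, so 3125 ≥ 1470.
Inductive step: suppose the statement holds for some i ≥ 5, so 5^i ≥ 56i^2 + 14i.
Then 5^(i + 1) = 5·(5^i) ≥ 5·(56i^2 + 14i).
Also, for i ≥ 5 we have 5·(56i^2 + 14i) ≥ 56(i+1)^2 + 14(i+1), since 5·(56i^2 + 14i) − (56(i+1)^2 + 14(i+1)) = 224i^2 - 56i - 70, which is nonnegative for all i ≥ 5.
Combining, 5^(i + 1) ≥ 56(i+1)^2 + 14(i+1).
By the principle of mathematical induction, the result holds for all r ≥ 5.
Hence the smallest such n_0 is 5.

n_0 = 5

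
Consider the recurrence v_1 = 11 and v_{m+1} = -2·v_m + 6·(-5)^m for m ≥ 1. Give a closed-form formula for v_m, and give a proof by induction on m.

v_m = (-2)^(m - 1) - 2(-5)^m

Computing the first terms: v_1 = 11, v_2 = -52, v_3 = 254. This suggests v_m = (-2)^(m - 1) - 2(-5)^m.
Base step (m = 1): the formula gives 11 = 11 = v_1.
Inductive step: assume the claim holds for m = r, so v_r = (-2)^(r - 1) - 2(-5)^r.
Then v_{r+1} = -2·v_r + 6·(-5)^r = -2·((-2)^(r - 1) - 2(-5)^r) + 6·(-5)^r = (-2)^r - 2(-5)^(r + 1) = (-2)^((r+1) - 1) - 2(-5)^(r+1),
which is the claimed formula at m = r+1.
Hence, by induction on m, the claim holds for every m ≥ 1.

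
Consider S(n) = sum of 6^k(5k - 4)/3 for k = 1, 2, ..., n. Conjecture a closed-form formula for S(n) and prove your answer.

S(n) = 2·6^n(n - 1) + 2

We claim S(n) = 2·6^n(n - 1) + 2 for all n ≥ 1.
When n = 1: S(1) = 2, and the closed form gives 2. They agree.
Inductive step: assume the claim holds for n = k, so S(k) = 2·6^k(k - 1) + 2.
Then S(k+1) = S(k) + (6^k(10k + 2)) = (2·6^k(k - 1) + 2) + (6^k(10k + 2)).
Simplifying, S(k+1) = 12·6^k·k + 2 = 2·6^(k+1)((k+1) - 1) + 2,
which is the closed form with n = k+1.
By induction, the statement is established for all n ≥ 1.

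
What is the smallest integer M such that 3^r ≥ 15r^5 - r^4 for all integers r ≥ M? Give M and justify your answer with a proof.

At r = 14: 4782969 < 8028944, so the inequality fails and M ≥ 15. We prove 3^r ≥ 15r^5 - r^4 for all r ≥ 15.
When r = 15: 3^r = 14348907 and 15r^5 - r^4 = 11340000, so 14348907 ≥ 11340000.
Inductive step: suppose the statement holds for some j ≥ 15, so 3^j ≥ 15j^5 - j^4.
Then 3^(j + 1) = 3·(3^j) ≥ 3·(15j^5 - j^4).
Also, for j ≥ 15 we have 3·(15j^5 - j^4) ≥ 15(j+1)^5 - (j+1)^4, since 3·(15j^5 - j^4) − (15(j+1)^5 - (j+1)^4) = 30j^5 - 77j^4 - 146j^3 - 144j^2 - 71j - 14, which is nonnegative for all j ≥ 15.
Combining, 3^(j + 1) ≥ 15(j+1)^5 - (j+1)^4.
By induction, the statement is established for all r ≥ 15.
Hence the smallest such M is 15.

M = 15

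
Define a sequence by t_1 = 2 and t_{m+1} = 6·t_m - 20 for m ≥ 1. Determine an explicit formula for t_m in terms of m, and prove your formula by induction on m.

t_m = -2·6^(m - 1) + 4

Computing the first terms: t_1 = 2, t_2 = -8, t_3 = -68. This suggests t_m = -2·6^(m - 1) + 4.
For the base case m = 1: the formula gives 2 = 2 = t_1.
Suppose the result is true for m = j, so t_j = -2·6^(j - 1) + 4.
Then t_{j+1} = 6·t_j - 20 = 6·(-2·6^(j - 1) + 4) - 20 = -2·6^j + 4 = -2·6^((j+1) - 1) + 4,
which is the claimed formula at m = j+1.
This completes the induction.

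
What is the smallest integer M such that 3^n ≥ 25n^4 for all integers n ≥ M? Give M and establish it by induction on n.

M = 12

At n = 11: 177147 < 366025, so the inequality fails and M ≥ 12. We prove 3^n ≥ 25n^4 for all n ≥ 12.
When n = 12: 3^n = 531441 and 25n^4 = 518400, so 531441 ≥ 518400.
For the inductive step, assume it holds for an arbitrary r ≥ 12, so 3^r ≥ 25r^4.
Then 3^(r + 1) = 3·(3^r) ≥ 3·(25r^4).
Also, for r ≥ 12 we have 3·(25r^4) ≥ 25(r+1)^4, since 3 ≥ (1 + 1/r)^4 for all r ≥ 12.
Combining, 3^(r + 1) ≥ 25(r+1)^4.
By induction, the statement is established for all n ≥ 12.
Hence the smallest such M is 12.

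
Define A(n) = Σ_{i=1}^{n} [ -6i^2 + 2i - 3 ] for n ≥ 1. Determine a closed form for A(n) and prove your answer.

We claim A(n) = -n(2n^2 + 2n + 3) for all n ≥ 1.
When n = 1: A(1) = -7, and the closed form gives -7. They agree.
Inductive step: assume the claim holds for n = i, so A(i) = i(-2i^2 - 2i - 3).
Then A(i+1) = A(i) + (2i - 6(i + 1)^2 - 1) = (i(-2i^2 - 2i - 3)) + (2i - 6(i + 1)^2 - 1).
Simplifying, A(i+1) = -(i + 1)(2i^2 + 6i + 7) = -(i+1)(2(i+1)^2 + 2(i+1) + 3),
which is the closed form with n = i+1.
By the principle of mathematical induction, the result holds for all n ≥ 1.

A(n) = -n(2n^2 + 2n + 3)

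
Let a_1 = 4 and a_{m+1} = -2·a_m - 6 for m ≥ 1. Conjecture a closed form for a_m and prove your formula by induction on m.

Computing the first terms: a_1 = 4, a_2 = -14, a_3 = 22. This suggests a_m = -3(-2)^m - 2.
Base step (m = 1): the formula gives 4 = 4 = a_1.
Inductive step: suppose the statement holds for some j ≥ 1, so a_j = -3(-2)^j - 2.
Then a_{j+1} = -2·a_j - 6 = -2·(-3(-2)^j - 2) - 6 = -3(-2)^(j + 1) - 2,
which is the claimed formula at m = j+1.
This completes the induction.

a_m = -3(-2)^m - 2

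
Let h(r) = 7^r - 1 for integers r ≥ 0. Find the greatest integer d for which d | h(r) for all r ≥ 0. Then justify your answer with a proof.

Computing the first values: h(0) = 0 and h(1) = 6; gcd(0, 6) = 6, so d ≤ 6.
We prove 6 | 7^r - 1 for all r ≥ 0 by induction on r.
When r = 0: h(0) = 0 = 6·(0), so 6 | h(0).
Suppose the result is true for r = k, i.e. 6 | h(k). Then
h(k+1) = 7^(k+1) - 1 = 7·(7^k - 1) + 6 = 7·h(k) + 6. The first term is divisible by 6 by the inductive hypothesis, and 6 is divisible by 6. Hence 6 | h(k+1).
By the principle of mathematical induction, the result holds for all r ≥ 0.
Therefore the largest such d is 6.

d = 6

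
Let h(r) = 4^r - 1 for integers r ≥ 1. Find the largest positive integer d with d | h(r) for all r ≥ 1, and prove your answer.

Computing the first values: h(1) = 3 and h(2) = 15; gcd(3, 15) = 3, so d ≤ 3.
We prove 3 | 4^r - 1 for all r ≥ 1 by induction on r.
Base case (r = 1): h(1) = 3 = 3·(1), so 3 | h(1).
Inductive step: suppose the statement holds for some k ≥ 1, i.e. 3 | h(k). Then
4^{k+1} − 1^{k+1} = 4·4^k − 1·1^k = 4·(4^k − 1^k) + (3)·1^k. The first term is divisible by 3 by the inductive hypothesis, and the second term (3)·1^k is divisible by 3 since 3 | 3. Hence 3 | h(k+1).
By the principle of mathematical induction, the result holds for all r ≥ 1.
Therefore the largest such d is 3.

d = 3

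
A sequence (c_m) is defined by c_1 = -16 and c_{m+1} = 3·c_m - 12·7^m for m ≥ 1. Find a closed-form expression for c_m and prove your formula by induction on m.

c_m = 5·3^(m - 1) - 3·7^m

Computing the first terms: c_1 = -16, c_2 = -132, c_3 = -984. This suggests c_m = 5·3^(m - 1) - 3·7^m.
When m = 1: the formula gives -16 = -16 = c_1.
For the inductive step, assume it holds for an arbitrary r ≥ 1, so c_r = 5·3^(r - 1) - 3·7^r.
Then c_{r+1} = 3·c_r - 12·7^r = 3·(5·3^(r - 1) - 3·7^r) - 12·7^r = 5·3^r - 3·7^(r + 1) = 5·3^((r+1) - 1) - 3·7^(r+1),
which is the claimed formula at m = r+1.
By the principle of mathematical induction, the result holds for all m ≥ 1.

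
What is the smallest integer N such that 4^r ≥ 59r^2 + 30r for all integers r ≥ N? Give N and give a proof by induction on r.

N = 6

At r = 5: 1024 < 1625, so the inequality fails and N ≥ 6. We prove 4^r ≥ 59r^2 + 30r for all r ≥ 6.
For the base case r = 6: 4^r = 4096 and 59r^2 + 30r = 2304, so 4096 ≥ 2304.
Suppose the result is true for r = i, so 4^i ≥ 59i^2 + 30i.
Then 4^(i + 1) = 4·(4^i) ≥ 4·(59i^2 + 30i).
Also, for i ≥ 6 we have 4·(59i^2 + 30i) ≥ 59(i+1)^2 + 30(i+1), since 4·(59i^2 + 30i) − (59(i+1)^2 + 30(i+1)) = 177i^2 - 28i - 89, which is nonnegative for all i ≥ 6.
Combining, 4^(i + 1) ≥ 59(i+1)^2 + 30(i+1).
By induction, the statement is established for all r ≥ 6.
Hence the smallest such N is 6.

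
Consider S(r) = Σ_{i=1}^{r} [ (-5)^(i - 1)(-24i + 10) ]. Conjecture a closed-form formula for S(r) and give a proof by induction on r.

We claim S(r) = (-5)^r(4r - 1) + 1 for all r ≥ 1.
For the base case r = 1: S(1) = -14, and the closed form gives -14. They agree.
For the inductive step, assume it holds for an arbitrary i ≥ 1, so S(i) = (-5)^i(4i - 1) + 1.
Then S(i+1) = S(i) + ((-5)^i(-24i - 14)) = ((-5)^i(4i - 1) + 1) + ((-5)^i(-24i - 14)).
Simplifying, S(i+1) = -20(-5)^i·i - 15(-5)^i + 1 = (-5)^(i+1)(4(i+1) - 1) + 1,
which is the closed form with r = i+1.
Hence, by induction on r, the claim holds for every r ≥ 1.

S(r) = (-5)^r(4r - 1) + 1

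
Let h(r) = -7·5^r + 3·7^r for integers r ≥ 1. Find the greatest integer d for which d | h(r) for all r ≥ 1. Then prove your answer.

d = 14

Computing the first values: h(1) = -14 and h(2) = -28; gcd(-14, -28) = 14, so d ≤ 14.
We prove 14 | -7·5^r + 3·7^r for all r ≥ 1 by induction on r.
Base step (r = 1): h(1) = -14 = 14·(-1), so 14 | h(1).
Inductive step: assume the claim holds for r = i, i.e. 14 | h(i). Then
h(i+1) − 7·h(i) = (-7·5^(i+1) + 3·7^(i+1)) − 7·(-7·5^i + 3·7^i) = (-7)·5^i·(5 − 7) = (14)·5^i. Since 14 | h(i) by the inductive hypothesis, 14 | 7·h(i); and 14 | 14 since 14 = 14·1. Therefore 14 | h(i+1).
This completes the induction.
Therefore the largest such d is 14.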